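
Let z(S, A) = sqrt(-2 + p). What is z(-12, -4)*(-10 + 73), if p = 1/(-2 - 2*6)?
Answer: 9*I*sqrt(406)/2 ≈ 90.672*I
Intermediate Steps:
p = -1/14 (p = 1/(-2 - 12) = 1/(-14) = -1/14 ≈ -0.071429)
z(S, A) = I*sqrt(406)/14 (z(S, A) = sqrt(-2 - 1/14) = sqrt(-29/14) = I*sqrt(406)/14)
z(-12, -4)*(-10 + 73) = (I*sqrt(406)/14)*(-10 + 73) = (I*sqrt(406)/14)*63 = 9*I*sqrt(406)/2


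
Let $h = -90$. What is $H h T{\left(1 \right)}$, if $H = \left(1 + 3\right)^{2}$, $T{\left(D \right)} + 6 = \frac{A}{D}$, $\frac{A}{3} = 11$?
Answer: $-38880$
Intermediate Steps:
$A = 33$ ($A = 3 \cdot 11 = 33$)
$T{\left(D \right)} = -6 + \frac{33}{D}$
$H = 16$ ($H = 4^{2} = 16$)
$H h T{\left(1 \right)} = 16 \left(-90\right) \left(-6 + \frac{33}{1}\right) = - 1440 \left(-6 + 33 \cdot 1\right) = - 1440 \left(-6 + 33\right) = \left(-1440\right) 27 = -38880$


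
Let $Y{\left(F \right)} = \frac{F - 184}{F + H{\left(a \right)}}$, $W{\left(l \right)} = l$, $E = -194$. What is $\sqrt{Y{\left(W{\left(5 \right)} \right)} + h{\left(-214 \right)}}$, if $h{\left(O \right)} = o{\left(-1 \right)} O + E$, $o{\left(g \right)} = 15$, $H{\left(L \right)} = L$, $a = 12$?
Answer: $\frac{i \sqrt{986799}}{17} \approx 58.434 i$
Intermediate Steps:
$h{\left(O \right)} = -194 + 15 O$ ($h{\left(O \right)} = 15 O - 194 = -194 + 15 O$)
$Y{\left(F \right)} = \frac{-184 + F}{12 + F}$ ($Y{\left(F \right)} = \frac{F - 184}{F + 12} = \frac{-184 + F}{12 + F}$)
$\sqrt{Y{\left(W{\left(5 \right)} \right)} + h{\left(-214 \right)}} = \sqrt{\frac{-184 + 5}{12 + 5} + \left(-194 + 15 \left(-214\right)\right)} = \sqrt{\frac{1}{17} \left(-179\right) - 3404} = \sqrt{- \frac{179}{17} - 3404} = \sqrt{- \frac{58047}{17}} = \frac{i \sqrt{986799}}{17}$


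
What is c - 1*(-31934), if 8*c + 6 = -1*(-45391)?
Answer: 300857/8 ≈ 37607.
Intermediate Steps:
c = 45385/8 (c = -¾ + (-1*(-45391))/8 = -¾ + (⅛)*45391 = -¾ + 45391/8 = 45385/8 ≈ 5673.1)
c - 1*(-31934) = 45385/8 - 1*(-31934) = 45385/8 + 31934 = 300857/8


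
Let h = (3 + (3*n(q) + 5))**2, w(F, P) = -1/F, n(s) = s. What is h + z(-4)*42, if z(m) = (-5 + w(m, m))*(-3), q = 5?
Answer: 2255/2 ≈ 1127.5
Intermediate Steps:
z(m) = 15 + 3/m (z(m) = (-5 - 1/m)*(-3) = 15 + 3/m)
h = 529 (h = (3 + (3*5 + 5))**2 = (3 + (15 + 5))**2 = (3 + 20)**2 = 23**2 = 529)
h + z(-4)*42 = 529 + (15 + 3/(-4))*42 = 529 + (15 + 3*(-1/4))*42 = 529 + (15 - 3/4)*42 = 529 + (57/4)*42 = 529 + 1197/2 = 2255/2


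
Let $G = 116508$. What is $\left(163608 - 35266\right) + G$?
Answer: $244850$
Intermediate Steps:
$\left(163608 - 35266\right) + G = \left(163608 - 35266\right) + 116508 = 128342 + 116508 = 244850$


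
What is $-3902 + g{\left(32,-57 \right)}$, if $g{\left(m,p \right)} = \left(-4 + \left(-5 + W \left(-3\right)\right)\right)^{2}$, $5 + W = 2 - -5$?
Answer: $-3677$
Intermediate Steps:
$W = 2$ ($W = -5 + \left(2 - -5\right) = -5 + \left(2 + 5\right) = -5 + 7 = 2$)
$g{\left(m,p \right)} = 225$ ($g{\left(m,p \right)} = \left(-4 + \left(-5 + 2 \left(-3\right)\right)\right)^{2} = \left(-4 - 11\right)^{2} = \left(-15\right)^{2} = 225$)
$-3902 + g{\left(32,-57 \right)} = -3902 + 225 = -3677$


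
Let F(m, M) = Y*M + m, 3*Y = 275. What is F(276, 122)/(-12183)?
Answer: -34378/36549 ≈ -0.94060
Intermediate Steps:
Y = 275/3 (Y = (⅓)*275 = 275/3 ≈ 91.667)
F(m, M) = m + 275*M/3 (F(m, M) = 275*M/3 + m = m + 275*M/3)
F(276, 122)/(-12183) = (276 + (275/3)*122)/(-12183) = (276 + 33550/3)*(-1/12183) = (34378/3)*(-1/12183) = -34378/36549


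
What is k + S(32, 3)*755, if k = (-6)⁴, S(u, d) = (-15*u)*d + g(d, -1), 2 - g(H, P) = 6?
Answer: -1088924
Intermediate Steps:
g(H, P) = -4 (g(H, P) = 2 - 1*6 = 2 - 6 = -4)
S(u, d) = -4 - 15*d*u (S(u, d) = (-15*u)*d - 4 = -15*d*u - 4 = -4 - 15*d*u)
k = 1296
k + S(32, 3)*755 = 1296 + (-4 - 15*3*32)*755 = 1296 + (-4 - 1440)*755 = 1296 - 1444*755 = 1296 - 1090220 = -1088924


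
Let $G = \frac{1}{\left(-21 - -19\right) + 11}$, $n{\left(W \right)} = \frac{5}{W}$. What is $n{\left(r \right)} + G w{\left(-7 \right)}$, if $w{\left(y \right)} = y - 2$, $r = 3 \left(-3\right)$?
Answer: $- \frac{14}{9} \approx -1.5556$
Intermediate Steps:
$r = -9$
$w{\left(y \right)} = -2 + y$ ($w{\left(y \right)} = y - 2 = -2 + y$)
$G = \frac{1}{9}$ ($G = \frac{1}{\left(-21 + 19\right) + 11} = \frac{1}{-2 + 11} = \frac{1}{9} \approx 0.11111$)
$n{\left(r \right)} + G w{\left(-7 \right)} = \frac{5}{-9} + \frac{-2 - 7}{9} = 5 \left(- \frac{1}{9}\right) + \frac{1}{9} \left(-9\right) = - \frac{5}{9} - 1 = - \frac{14}{9}$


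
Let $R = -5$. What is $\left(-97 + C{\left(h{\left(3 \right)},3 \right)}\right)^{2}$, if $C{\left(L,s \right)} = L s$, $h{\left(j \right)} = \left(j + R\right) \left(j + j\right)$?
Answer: $17689$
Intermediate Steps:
$h{\left(j \right)} = 2 j \left(-5 + j\right)$ ($h{\left(j \right)} = \left(j - 5\right) \left(j + j\right) = \left(-5 + j\right) 2 j = 2 j \left(-5 + j\right)$)
$\left(-97 + C{\left(h{\left(3 \right)},3 \right)}\right)^{2} = \left(-97 + 2 \cdot 3 \left(-5 + 3\right) 3\right)^{2} = \left(-97 + 2 \cdot 3 \left(-2\right) 3\right)^{2} = \left(-97 - 36\right)^{2} = \left(-133\right)^{2} = 17689$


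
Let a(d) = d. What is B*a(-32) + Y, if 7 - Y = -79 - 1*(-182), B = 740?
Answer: -23776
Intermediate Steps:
Y = -96 (Y = 7 - (-79 - 1*(-182)) = 7 - (-79 + 182) = 7 - 1*103 = 7 - 103 = -96)
B*a(-32) + Y = 740*(-32) - 96 = -23680 - 96 = -23776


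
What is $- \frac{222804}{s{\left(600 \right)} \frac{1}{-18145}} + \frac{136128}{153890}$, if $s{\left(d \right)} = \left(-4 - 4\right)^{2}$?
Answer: $\frac{77767900548549}{1231120} \approx 6.3168 \cdot 10^{7}$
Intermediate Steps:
$s{\left(d \right)} = 64$ ($s{\left(d \right)} = \left(-8\right)^{2} = 64$)
$- \frac{222804}{s{\left(600 \right)} \frac{1}{-18145}} + \frac{136128}{153890} = - \frac{222804}{64 \frac{1}{-18145}} + \frac{136128}{153890} = - \frac{222804}{64 \left(- \frac{1}{18145}\right)} + 136128 \cdot \frac{1}{153890} = - \frac{222804}{- \frac{64}{18145}} + \frac{68064}{76945} = \left(-222804\right) \left(- \frac{18145}{64}\right) + \frac{68064}{76945} = \frac{1010694645}{16} + \frac{68064}{76945} = \frac{77767900548549}{1231120}$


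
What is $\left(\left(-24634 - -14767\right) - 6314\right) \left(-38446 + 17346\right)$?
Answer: $341419100$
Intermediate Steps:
$\left(\left(-24634 - -14767\right) - 6314\right) \left(-38446 + 17346\right) = \left(\left(-24634 + 14767\right) - 6314\right) \left(-21100\right) = \left(-9867 - 6314\right) \left(-21100\right) = \left(-16181\right) \left(-21100\right) = 341419100$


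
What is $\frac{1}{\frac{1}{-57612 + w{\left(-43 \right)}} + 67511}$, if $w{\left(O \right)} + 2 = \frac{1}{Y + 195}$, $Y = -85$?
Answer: $\frac{6337539}{427853595319} \approx 1.4812 \cdot 10^{-5}$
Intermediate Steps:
$w{\left(O \right)} = - \frac{219}{110}$ ($w{\left(O \right)} = -2 + \frac{1}{-85 + 195} = -2 + \frac{1}{110} = - \frac{219}{110}$)
$\frac{1}{\frac{1}{-57612 + w{\left(-43 \right)}} + 67511} = \frac{1}{\frac{1}{-57612 - \frac{219}{110}} + 67511} = \frac{1}{\frac{1}{- \frac{6337539}{110}} + 67511} = \frac{1}{- \frac{110}{6337539} + 67511} = \frac{1}{\frac{427853595319}{6337539}} = \frac{6337539}{427853595319}$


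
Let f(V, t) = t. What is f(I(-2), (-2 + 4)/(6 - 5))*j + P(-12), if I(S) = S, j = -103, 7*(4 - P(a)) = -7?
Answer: -201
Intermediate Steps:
P(a) = 5 (P(a) = 4 - ⅐*(-7) = 4 + 1 = 5)
f(I(-2), (-2 + 4)/(6 - 5))*j + P(-12) = ((-2 + 4)/(6 - 5))*(-103) + 5 = (2/1)*(-103) + 5 = (2*1)*(-103) + 5 = 2*(-103) + 5 = -206 + 5 = -201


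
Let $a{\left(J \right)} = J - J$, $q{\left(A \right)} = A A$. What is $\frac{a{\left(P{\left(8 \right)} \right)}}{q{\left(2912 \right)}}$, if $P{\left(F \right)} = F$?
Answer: $0$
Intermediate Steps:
$q{\left(A \right)} = A^{2}$
$a{\left(J \right)} = 0$
$\frac{a{\left(P{\left(8 \right)} \right)}}{q{\left(2912 \right)}} = \frac{0}{2912^{2}} = \frac{0}{8479744} = 0 \cdot \frac{1}{8479744} = 0$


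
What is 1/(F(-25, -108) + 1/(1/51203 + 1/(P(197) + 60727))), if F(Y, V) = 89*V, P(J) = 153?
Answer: 112083/2039896844 ≈ 5.4945e-5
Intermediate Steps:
1/(F(-25, -108) + 1/(1/51203 + 1/(P(197) + 60727))) = 1/(89*(-108) + 1/(1/51203 + 1/(153 + 60727))) = 1/(-9612 + 1/(1/51203 + 1/60880)) = 1/(-9612 + 1/(112083/3117238640)) = 1/(-9612 + 3117238640/112083) = 1/(2039896844/112083) = 112083/2039896844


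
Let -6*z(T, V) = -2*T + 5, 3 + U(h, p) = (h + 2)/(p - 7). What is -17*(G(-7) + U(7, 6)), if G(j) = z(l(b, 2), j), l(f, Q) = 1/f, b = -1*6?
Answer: 1972/9 ≈ 219.11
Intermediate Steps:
b = -6
U(h, p) = -3 + (2 + h)/(-7 + p) (U(h, p) = -3 + (h + 2)/(p - 7) = -3 + (2 + h)/(-7 + p))
z(T, V) = -5/6 + T/3 (z(T, V) = -(-2*T + 5)/6 = -(5 - 2*T)/6 = -5/6 + T/3)
G(j) = -8/9 (G(j) = -5/6 + (1/3)/(-6) = -5/6 + (1/3)*(-1/6) = -5/6 - 1/18 = -8/9)
-17*(G(-7) + U(7, 6)) = -17*(-8/9 + (23 + 7 - 3*6)/(-7 + 6)) = -17*(-8/9 + (23 + 7 - 18)/(-1)) = -17*(-8/9 - 1*12) = -17*(-8/9 - 12) = -17*(-116/9) = 1972/9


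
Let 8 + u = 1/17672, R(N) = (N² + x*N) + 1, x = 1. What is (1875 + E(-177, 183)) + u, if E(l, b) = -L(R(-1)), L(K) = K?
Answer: 32975953/17672 ≈ 1866.0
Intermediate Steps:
R(N) = 1 + N + N² (R(N) = (N² + 1*N) + 1 = (N² + N) + 1 = (N + N²) + 1 = 1 + N + N²)
u = -141375/17672 (u = -8 + 1/17672 = -141375/17672 ≈ -7.9999)
E(l, b) = -1 (E(l, b) = -(1 - 1 + (-1)²) = -(1 - 1 + 1) = -1*1 = -1)
(1875 + E(-177, 183)) + u = (1875 - 1) - 141375/17672 = 1874 - 141375/17672 = 32975953/17672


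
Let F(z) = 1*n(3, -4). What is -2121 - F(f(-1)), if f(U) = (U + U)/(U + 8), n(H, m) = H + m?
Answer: -2120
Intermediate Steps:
f(U) = 2*U/(8 + U) (f(U) = (2*U)/(8 + U) = 2*U/(8 + U))
F(z) = -1 (F(z) = 1*(3 - 4) = 1*(-1) = -1)
-2121 - F(f(-1)) = -2121 - 1*(-1) = -2121 + 1 = -2120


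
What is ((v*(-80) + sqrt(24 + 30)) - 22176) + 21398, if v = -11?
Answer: 102 + 3*sqrt(6) ≈ 109.35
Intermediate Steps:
((v*(-80) + sqrt(24 + 30)) - 22176) + 21398 = ((-11*(-80) + sqrt(24 + 30)) - 22176) + 21398 = ((880 + sqrt(54)) - 22176) + 21398 = ((880 + 3*sqrt(6)) - 22176) + 21398 = (-21296 + 3*sqrt(6)) + 21398 = 102 + 3*sqrt(6)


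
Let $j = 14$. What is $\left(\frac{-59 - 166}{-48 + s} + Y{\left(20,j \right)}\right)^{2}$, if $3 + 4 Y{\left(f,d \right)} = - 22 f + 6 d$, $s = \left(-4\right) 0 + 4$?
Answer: $\frac{866761}{121} \approx 7163.3$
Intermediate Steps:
$s = 4$ ($s = 0 + 4 = 4$)
$Y{\left(f,d \right)} = - \frac{3}{4} - \frac{11 f}{2} + \frac{3 d}{2}$ ($Y{\left(f,d \right)} = - \frac{3}{4} + \frac{- 22 f + 6 d}{4} = - \frac{3}{4} + \left(- \frac{11 f}{2} + \frac{3 d}{2}\right) = - \frac{3}{4} - \frac{11 f}{2} + \frac{3 d}{2}$)
$\left(\frac{-59 - 166}{-48 + s} + Y{\left(20,j \right)}\right)^{2} = \left(\frac{-59 - 166}{-48 + 4} - \frac{359}{4}\right)^{2} = \left(- \frac{225}{-44} - \frac{359}{4}\right)^{2} = \left(\left(-225\right) \left(- \frac{1}{44}\right) - \frac{359}{4}\right)^{2} = \left(\frac{225}{44} - \frac{359}{4}\right)^{2} = \left(- \frac{931}{11}\right)^{2} = \frac{866761}{121}$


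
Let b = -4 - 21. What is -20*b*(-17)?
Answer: -8500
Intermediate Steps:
b = -25
-20*b*(-17) = -20*(-25)*(-17) = 500*(-17) = -8500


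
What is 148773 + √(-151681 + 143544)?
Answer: 148773 + I*√8137 ≈ 1.4877e+5 + 90.205*I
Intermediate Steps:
148773 + √(-151681 + 143544) = 148773 + √(-8137) = 148773 + I*√8137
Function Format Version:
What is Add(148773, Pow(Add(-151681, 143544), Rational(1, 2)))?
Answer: Add(148773, Mul(I, Pow(8137, Rational(1, 2)))) ≈ Add(1.4877e+5, Mul(90.205, I))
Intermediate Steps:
Add(148773, Pow(Add(-151681, 143544), Rational(1, 2))) = Add(148773, Pow(-8137, Rational(1, 2))) = Add(148773, Mul(I, Pow(8137, Rational(1, 2))))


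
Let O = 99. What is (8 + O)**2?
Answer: 11449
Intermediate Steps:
(8 + O)**2 = (8 + 99)**2 = 107**2 = 11449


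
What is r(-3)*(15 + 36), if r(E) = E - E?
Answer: 0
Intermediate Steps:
r(E) = 0
r(-3)*(15 + 36) = 0*(15 + 36) = 0*51 = 0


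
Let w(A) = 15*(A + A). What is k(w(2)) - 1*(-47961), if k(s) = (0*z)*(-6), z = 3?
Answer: 47961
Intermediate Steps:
w(A) = 30*A (w(A) = 15*(2*A) = 30*A)
k(s) = 0 (k(s) = (0*3)*(-6) = 0*(-6) = 0)
k(w(2)) - 1*(-47961) = 0 - 1*(-47961) = 0 + 47961 = 47961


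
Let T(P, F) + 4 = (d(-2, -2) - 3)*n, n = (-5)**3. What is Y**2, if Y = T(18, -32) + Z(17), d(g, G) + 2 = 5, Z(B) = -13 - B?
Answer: 1156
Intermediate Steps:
n = -125
d(g, G) = 3 (d(g, G) = -2 + 5 = 3)
T(P, F) = -4 (T(P, F) = -4 + (3 - 3)*(-125) = -4 + 0*(-125) = -4 + 0 = -4)
Y = -34 (Y = -4 + (-13 - 1*17) = -4 + (-13 - 17) = -4 - 30 = -34)
Y**2 = (-34)**2 = 1156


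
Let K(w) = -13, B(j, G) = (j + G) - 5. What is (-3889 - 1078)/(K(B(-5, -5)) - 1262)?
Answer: 4967/1275 ≈ 3.8957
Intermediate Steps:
B(j, G) = -5 + G + j (B(j, G) = (G + j) - 5 = -5 + G + j)
(-3889 - 1078)/(K(B(-5, -5)) - 1262) = (-3889 - 1078)/(-13 - 1262) = -4967/(-1275) = -4967*(-1/1275) = 4967/1275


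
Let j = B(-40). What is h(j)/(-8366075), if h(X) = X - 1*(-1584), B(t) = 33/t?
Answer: -63327/334643000 ≈ -0.00018924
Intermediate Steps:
j = -33/40 (j = 33/(-40) = 33*(-1/40) = -33/40 ≈ -0.82500)
h(X) = 1584 + X (h(X) = X + 1584 = 1584 + X)
h(j)/(-8366075) = (1584 - 33/40)/(-8366075) = (63327/40)*(-1/8366075) = -63327/334643000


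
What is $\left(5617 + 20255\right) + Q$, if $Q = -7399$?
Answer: $18473$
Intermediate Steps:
$\left(5617 + 20255\right) + Q = \left(5617 + 20255\right) - 7399 = 25872 - 7399 = 18473$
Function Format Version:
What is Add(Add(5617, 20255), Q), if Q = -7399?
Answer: 18473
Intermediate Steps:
Add(Add(5617, 20255), Q) = Add(Add(5617, 20255), -7399) = Add(25872, -7399) = 18473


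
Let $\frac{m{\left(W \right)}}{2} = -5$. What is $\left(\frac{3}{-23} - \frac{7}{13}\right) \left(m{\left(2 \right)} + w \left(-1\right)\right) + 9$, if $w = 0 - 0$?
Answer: $\frac{4691}{299} \approx 15.689$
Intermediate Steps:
$w = 0$ ($w = 0 + 0 = 0$)
$m{\left(W \right)} = -10$ ($m{\left(W \right)} = 2 \left(-5\right) = -10$)
$\left(\frac{3}{-23} - \frac{7}{13}\right) \left(m{\left(2 \right)} + w \left(-1\right)\right) + 9 = \left(\frac{3}{-23} - \frac{7}{13}\right) \left(-10 + 0 \left(-1\right)\right) + 9 = \left(3 \left(- \frac{1}{23}\right) - \frac{7}{13}\right) \left(-10 + 0\right) + 9 = \left(- \frac{3}{23} - \frac{7}{13}\right) \left(-10\right) + 9 = \left(- \frac{200}{299}\right) \left(-10\right) + 9 = \frac{2000}{299} + 9 = \frac{4691}{299}$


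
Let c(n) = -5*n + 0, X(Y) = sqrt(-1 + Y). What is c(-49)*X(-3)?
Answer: 490*I ≈ 490.0*I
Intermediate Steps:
c(n) = -5*n
c(-49)*X(-3) = (-5*(-49))*sqrt(-1 - 3) = 245*sqrt(-4) = 245*(2*I) = 490*I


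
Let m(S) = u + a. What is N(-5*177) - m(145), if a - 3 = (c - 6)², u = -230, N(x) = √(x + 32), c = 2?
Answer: 211 + I*√853 ≈ 211.0 + 29.206*I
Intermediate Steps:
N(x) = √(32 + x)
a = 19 (a = 3 + (2 - 6)² = 3 + (-4)² = 3 + 16 = 19)
m(S) = -211 (m(S) = -230 + 19 = -211)
N(-5*177) - m(145) = √(32 - 5*177) - 1*(-211) = √(32 - 885) + 211 = √(-853) + 211 = I*√853 + 211 = 211 + I*√853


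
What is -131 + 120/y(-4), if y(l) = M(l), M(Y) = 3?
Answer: -91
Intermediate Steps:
y(l) = 3
-131 + 120/y(-4) = -131 + 120/3 = -131 + (1/3)*120 = -131 + 40 = -91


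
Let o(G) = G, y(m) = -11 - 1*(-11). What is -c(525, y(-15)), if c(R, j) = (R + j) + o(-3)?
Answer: -522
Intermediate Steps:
y(m) = 0 (y(m) = -11 + 11 = 0)
c(R, j) = -3 + R + j (c(R, j) = (R + j) - 3 = -3 + R + j)
-c(525, y(-15)) = -(-3 + 525 + 0) = -1*522 = -522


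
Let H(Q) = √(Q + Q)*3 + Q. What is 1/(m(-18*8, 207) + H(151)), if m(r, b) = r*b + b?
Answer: -14725/433649891 - 3*√302/867299782 ≈ -3.4016e-5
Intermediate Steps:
m(r, b) = b + b*r (m(r, b) = b*r + b = b + b*r)
H(Q) = Q + 3*√2*√Q (H(Q) = √(2*Q)*3 + Q = (√2*√Q)*3 + Q = 3*√2*√Q + Q = Q + 3*√2*√Q)
1/(m(-18*8, 207) + H(151)) = 1/(207*(1 - 18*8) + (151 + 3*√2*√151)) = 1/(207*(1 - 144) + (151 + 3*√302)) = 1/(207*(-143) + (151 + 3*√302)) = 1/(-29601 + (151 + 3*√302)) = 1/(-29450 + 3*√302)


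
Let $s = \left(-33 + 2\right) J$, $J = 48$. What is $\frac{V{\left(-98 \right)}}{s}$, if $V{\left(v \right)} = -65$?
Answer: $\frac{65}{1488} \approx 0.043683$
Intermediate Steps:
$s = -1488$ ($s = \left(-33 + 2\right) 48 = \left(-31\right) 48 = -1488$)
$\frac{V{\left(-98 \right)}}{s} = - \frac{65}{-1488} = \left(-65\right) \left(- \frac{1}{1488}\right) = \frac{65}{1488}$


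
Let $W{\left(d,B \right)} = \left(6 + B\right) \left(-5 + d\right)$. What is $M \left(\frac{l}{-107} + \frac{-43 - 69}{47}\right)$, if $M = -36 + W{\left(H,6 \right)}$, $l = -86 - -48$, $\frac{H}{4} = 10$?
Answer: $- \frac{3916032}{5029} \approx -778.69$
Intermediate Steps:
$H = 40$ ($H = 4 \cdot 10 = 40$)
$W{\left(d,B \right)} = \left(-5 + d\right) \left(6 + B\right)$
$l = -38$ ($l = -86 + 48 = -38$)
$M = 384$ ($M = -36 + \left(-30 - 30 + 6 \cdot 40 + 6 \cdot 40\right) = -36 + \left(-30 - 30 + 240 + 240\right) = -36 + 420 = 384$)
$M \left(\frac{l}{-107} + \frac{-43 - 69}{47}\right) = 384 \left(- \frac{38}{-107} + \frac{-43 - 69}{47}\right) = 384 \left(\left(-38\right) \left(- \frac{1}{107}\right) + \left(-43 - 69\right) \frac{1}{47}\right) = 384 \left(\frac{38}{107} - \frac{112}{47}\right) = 384 \left(- \frac{10198}{5029}\right) = - \frac{3916032}{5029}$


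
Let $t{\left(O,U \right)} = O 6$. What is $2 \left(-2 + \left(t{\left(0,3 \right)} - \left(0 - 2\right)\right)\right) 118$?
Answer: $0$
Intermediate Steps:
$t{\left(O,U \right)} = 6 O$
$2 \left(-2 + \left(t{\left(0,3 \right)} - \left(0 - 2\right)\right)\right) 118 = 2 \left(-2 - \left(0 - 2\right)\right) 118 = 2 \left(-2 + \left(0 - \left(0 - 2\right)\right)\right) 118 = 2 \left(-2 + \left(0 - -2\right)\right) 118 = 2 \left(-2 + \left(0 + 2\right)\right) 118 = 2 \left(-2 + 2\right) 118 = 2 \cdot 0 \cdot 118 = 0 \cdot 118 = 0$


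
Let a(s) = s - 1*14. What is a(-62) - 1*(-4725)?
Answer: 4649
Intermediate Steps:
a(s) = -14 + s (a(s) = s - 14 = -14 + s)
a(-62) - 1*(-4725) = (-14 - 62) - 1*(-4725) = -76 + 4725 = 4649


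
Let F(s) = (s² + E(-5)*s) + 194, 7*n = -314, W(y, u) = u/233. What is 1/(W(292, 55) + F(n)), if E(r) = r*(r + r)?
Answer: -11417/416239 ≈ -0.027429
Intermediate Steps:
E(r) = 2*r² (E(r) = r*(2*r) = 2*r²)
W(y, u) = u/233 (W(y, u) = u*(1/233) = u/233)
n = -314/7 (n = (⅐)*(-314) = -314/7 ≈ -44.857)
F(s) = 194 + s² + 50*s (F(s) = (s² + (2*(-5)²)*s) + 194 = (s² + (2*25)*s) + 194 = (s² + 50*s) + 194 = 194 + s² + 50*s)
1/(W(292, 55) + F(n)) = 1/((1/233)*55 + (194 + (-314/7)² + 50*(-314/7))) = 1/(55/233 + (194 + 98596/49 - 15700/7)) = 1/(55/233 - 1798/49) = 1/(-416239/11417) = -11417/416239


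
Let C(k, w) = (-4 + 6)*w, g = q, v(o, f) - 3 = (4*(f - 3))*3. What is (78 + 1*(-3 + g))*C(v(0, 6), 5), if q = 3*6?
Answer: 930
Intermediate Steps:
v(o, f) = -33 + 12*f (v(o, f) = 3 + (4*(f - 3))*3 = 3 + (4*(-3 + f))*3 = 3 + (-12 + 4*f)*3 = 3 + (-36 + 12*f) = -33 + 12*f)
q = 18
g = 18
C(k, w) = 2*w
(78 + 1*(-3 + g))*C(v(0, 6), 5) = (78 + 1*(-3 + 18))*(2*5) = (78 + 1*15)*10 = (78 + 15)*10 = 93*10 = 930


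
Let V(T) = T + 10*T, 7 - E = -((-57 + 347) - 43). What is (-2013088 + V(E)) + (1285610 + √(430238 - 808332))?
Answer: -724684 + I*√378094 ≈ -7.2468e+5 + 614.89*I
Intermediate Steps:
E = 254 (E = 7 - (-1)*((-57 + 347) - 43) = 7 - (-1)*(290 - 43) = 7 - (-1)*247 = 7 - 1*(-247) = 7 + 247 = 254)
V(T) = 11*T
(-2013088 + V(E)) + (1285610 + √(430238 - 808332)) = (-2013088 + 11*254) + (1285610 + √(430238 - 808332)) = (-2013088 + 2794) + (1285610 + √(-378094)) = -2010294 + (1285610 + I*√378094) = -724684 + I*√378094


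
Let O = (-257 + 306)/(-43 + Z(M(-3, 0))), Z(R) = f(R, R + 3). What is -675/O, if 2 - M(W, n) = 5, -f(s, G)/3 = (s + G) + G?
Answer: 22950/49 ≈ 468.37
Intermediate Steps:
f(s, G) = -6*G - 3*s (f(s, G) = -3*((s + G) + G) = -3*((G + s) + G) = -3*(s + 2*G) = -6*G - 3*s)
M(W, n) = -3 (M(W, n) = 2 - 1*5 = 2 - 5 = -3)
Z(R) = -18 - 9*R (Z(R) = -6*(R + 3) - 3*R = -6*(3 + R) - 3*R = (-18 - 6*R) - 3*R = -18 - 9*R)
O = -49/34 (O = (-257 + 306)/(-43 + (-18 - 9*(-3))) = 49/(-43 + (-18 + 27)) = 49/(-43 + 9) = 49/(-34) = 49*(-1/34) = -49/34 ≈ -1.4412)
-675/O = -675/(-49/34) = -675*(-34/49) = 22950/49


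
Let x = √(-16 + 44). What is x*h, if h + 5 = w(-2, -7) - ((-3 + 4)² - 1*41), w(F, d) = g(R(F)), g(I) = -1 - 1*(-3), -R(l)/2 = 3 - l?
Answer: 74*√7 ≈ 195.79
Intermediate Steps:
R(l) = -6 + 2*l (R(l) = -2*(3 - l) = -6 + 2*l)
x = 2*√7 (x = √28 = 2*√7 ≈ 5.2915)
g(I) = 2 (g(I) = -1 + 3 = 2)
w(F, d) = 2
h = 37 (h = -5 + (2 - ((-3 + 4)² - 1*41)) = -5 + (2 - (1² - 41)) = -5 + (2 - (1 - 41)) = -5 + (2 - 1*(-40)) = -5 + (2 + 40) = -5 + 42 = 37)
x*h = (2*√7)*37 = 74*√7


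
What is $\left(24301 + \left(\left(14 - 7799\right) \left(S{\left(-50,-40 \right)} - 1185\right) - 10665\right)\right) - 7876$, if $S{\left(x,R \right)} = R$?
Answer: $9542385$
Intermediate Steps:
$\left(24301 + \left(\left(14 - 7799\right) \left(S{\left(-50,-40 \right)} - 1185\right) - 10665\right)\right) - 7876 = \left(24301 - \left(10665 - \left(14 - 7799\right) \left(-40 - 1185\right)\right)\right) - 7876 = \left(24301 - -9525960\right) - 7876 = \left(24301 + \left(9536625 - 10665\right)\right) - 7876 = \left(24301 + 9525960\right) - 7876 = 9550261 - 7876 = 9542385$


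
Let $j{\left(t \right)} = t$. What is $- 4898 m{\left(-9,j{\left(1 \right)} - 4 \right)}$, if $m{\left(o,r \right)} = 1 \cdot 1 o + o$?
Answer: $88164$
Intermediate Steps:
$m{\left(o,r \right)} = 2 o$ ($m{\left(o,r \right)} = 1 o + o = o + o = 2 o$)
$- 4898 m{\left(-9,j{\left(1 \right)} - 4 \right)} = - 4898 \cdot 2 \left(-9\right) = \left(-4898\right) \left(-18\right) = 88164$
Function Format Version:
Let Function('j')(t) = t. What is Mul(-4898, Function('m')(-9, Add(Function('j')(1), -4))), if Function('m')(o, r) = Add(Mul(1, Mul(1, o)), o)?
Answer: 88164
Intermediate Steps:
Function('m')(o, r) = Mul(2, o) (Function('m')(o, r) = Add(Mul(1, o), o) = Add(o, o) = Mul(2, o))
Mul(-4898, Function('m')(-9, Add(Function('j')(1), -4))) = Mul(-4898, Mul(2, -9)) = Mul(-4898, -18) = 88164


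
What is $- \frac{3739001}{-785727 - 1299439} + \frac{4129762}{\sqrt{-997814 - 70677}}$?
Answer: $\frac{3739001}{2085166} - \frac{4129762 i \sqrt{1068491}}{1068491} \approx 1.7931 - 3995.2 i$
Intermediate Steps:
$- \frac{3739001}{-785727 - 1299439} + \frac{4129762}{\sqrt{-997814 - 70677}} = - \frac{3739001}{-785727 - 1299439} + \frac{4129762}{\sqrt{-1068491}} = - \frac{3739001}{-2085166} + \frac{4129762}{i \sqrt{1068491}} = \left(-3739001\right) \left(- \frac{1}{2085166}\right) + 4129762 \left(- \frac{i \sqrt{1068491}}{1068491}\right) = \frac{3739001}{2085166} - \frac{4129762 i \sqrt{1068491}}{1068491}$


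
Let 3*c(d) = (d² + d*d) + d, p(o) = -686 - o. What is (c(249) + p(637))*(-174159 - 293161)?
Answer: -18736728080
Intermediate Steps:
c(d) = d/3 + 2*d²/3 (c(d) = ((d² + d*d) + d)/3 = ((d² + d²) + d)/3 = (2*d² + d)/3 = (d + 2*d²)/3 = d/3 + 2*d²/3)
(c(249) + p(637))*(-174159 - 293161) = ((⅓)*249*(1 + 2*249) + (-686 - 1*637))*(-174159 - 293161) = ((⅓)*249*(1 + 498) + (-686 - 637))*(-467320) = ((⅓)*249*499 - 1323)*(-467320) = (41417 - 1323)*(-467320) = 40094*(-467320) = -18736728080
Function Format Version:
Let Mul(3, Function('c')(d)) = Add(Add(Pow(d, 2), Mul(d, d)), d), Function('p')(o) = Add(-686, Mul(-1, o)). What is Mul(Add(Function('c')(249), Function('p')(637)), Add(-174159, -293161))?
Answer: -18736728080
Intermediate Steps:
Function('c')(d) = Add(Mul(Rational(1, 3), d), Mul(Rational(2, 3), Pow(d, 2))) (Function('c')(d) = Mul(Rational(1, 3), Add(Add(Pow(d, 2), Mul(d, d)), d)) = Mul(Rational(1, 3), Add(Add(Pow(d, 2), Pow(d, 2)), d)) = Mul(Rational(1, 3), Add(Mul(2, Pow(d, 2)), d)) = Mul(Rational(1, 3), Add(d, Mul(2, Pow(d, 2)))) = Add(Mul(Rational(1, 3), d), Mul(Rational(2, 3), Pow(d, 2))))
Mul(Add(Function('c')(249), Function('p')(637)), Add(-174159, -293161)) = Mul(Add(Mul(Rational(1, 3), 249, Add(1, Mul(2, 249))), Add(-686, Mul(-1, 637))), Add(-174159, -293161)) = Mul(Add(Mul(Rational(1, 3), 249, Add(1, 498)), Add(-686, -637)), -467320) = Mul(Add(Mul(Rational(1, 3), 249, 499), -1323), -467320) = Mul(Add(41417, -1323), -467320) = Mul(40094, -467320) = -18736728080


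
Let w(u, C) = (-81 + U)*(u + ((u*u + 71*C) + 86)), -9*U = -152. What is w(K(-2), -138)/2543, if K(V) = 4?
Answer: 5592284/22887 ≈ 244.34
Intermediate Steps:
U = 152/9 (U = -⅑*(-152) = 152/9 ≈ 16.889)
w(u, C) = -49622/9 - 40967*C/9 - 577*u/9 - 577*u²/9 (w(u, C) = (-81 + 152/9)*(u + ((u*u + 71*C) + 86)) = -577*(u + ((u² + 71*C) + 86))/9 = -577*(u + (86 + u² + 71*C))/9 = -577*(86 + u + u² + 71*C)/9 = -49622/9 - 40967*C/9 - 577*u/9 - 577*u²/9)
w(K(-2), -138)/2543 = (-49622/9 - 40967/9*(-138) - 577/9*4 - 577/9*4²)/2543 = (-49622/9 + 1884482/3 - 2308/9 - 577/9*16)*(1/2543) = (-49622/9 + 1884482/3 - 2308/9 - 9232/9)*(1/2543) = (5592284/9)*(1/2543) = 5592284/22887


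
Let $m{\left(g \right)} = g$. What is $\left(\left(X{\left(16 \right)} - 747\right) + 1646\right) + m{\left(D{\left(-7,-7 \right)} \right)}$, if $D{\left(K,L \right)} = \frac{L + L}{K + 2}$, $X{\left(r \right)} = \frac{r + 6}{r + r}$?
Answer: $\frac{72199}{80} \approx 902.49$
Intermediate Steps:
$X{\left(r \right)} = \frac{6 + r}{2 r}$
$D{\left(K,L \right)} = \frac{2 L}{2 + K}$
$\left(\left(X{\left(16 \right)} - 747\right) + 1646\right) + m{\left(D{\left(-7,-7 \right)} \right)} = \left(\left(\frac{6 + 16}{2 \cdot 16} - 747\right) + 1646\right) + 2 \left(-7\right) \frac{1}{2 - 7} = \left(\left(\frac{1}{2} \cdot \frac{1}{16} \cdot 22 - 747\right) + 1646\right) + 2 \left(-7\right) \frac{1}{-5} = \left(\left(\frac{11}{16} - 747\right) + 1646\right) + 2 \left(-7\right) \left(- \frac{1}{5}\right) = \left(- \frac{11941}{16} + 1646\right) + \frac{14}{5} = \frac{14395}{16} + \frac{14}{5} = \frac{72199}{80}$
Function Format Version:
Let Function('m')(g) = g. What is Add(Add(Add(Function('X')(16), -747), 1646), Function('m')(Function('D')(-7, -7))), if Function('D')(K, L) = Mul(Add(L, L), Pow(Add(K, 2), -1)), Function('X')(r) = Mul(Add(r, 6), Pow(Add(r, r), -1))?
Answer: Rational(72199, 80) ≈ 902.49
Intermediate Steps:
Function('X')(r) = Mul(Rational(1, 2), Pow(r, -1), Add(6, r)) (Function('X')(r) = Mul(Add(6, r), Pow(Mul(2, r), -1)) = Mul(Add(6, r), Mul(Rational(1, 2), Pow(r, -1))) = Mul(Rational(1, 2), Pow(r, -1), Add(6, r)))
Function('D')(K, L) = Mul(2, L, Pow(Add(2, K), -1)) (Function('D')(K, L) = Mul(Mul(2, L), Pow(Add(2, K), -1)) = Mul(2, L, Pow(Add(2, K), -1)))
Add(Add(Add(Function('X')(16), -747), 1646), Function('m')(Function('D')(-7, -7))) = Add(Add(Add(Mul(Rational(1, 2), Pow(16, -1), Add(6, 16)), -747), 1646), Mul(2, -7, Pow(Add(2, -7), -1))) = Add(Add(Add(Mul(Rational(1, 2), Rational(1, 16), 22), -747), 1646), Mul(2, -7, Pow(-5, -1))) = Add(Add(Add(Rational(11, 16), -747), 1646), Mul(2, -7, Rational(-1, 5))) = Add(Add(Rational(-11941, 16), 1646), Rational(14, 5)) = Add(Rational(14395, 16), Rational(14, 5)) = Rational(72199, 80)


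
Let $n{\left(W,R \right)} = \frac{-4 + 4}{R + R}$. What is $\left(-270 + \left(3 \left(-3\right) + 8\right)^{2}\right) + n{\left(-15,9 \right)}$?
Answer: $-269$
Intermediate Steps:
$n{\left(W,R \right)} = 0$ ($n{\left(W,R \right)} = \frac{0}{2 R} = 0 \frac{1}{2 R} = 0$)
$\left(-270 + \left(3 \left(-3\right) + 8\right)^{2}\right) + n{\left(-15,9 \right)} = \left(-270 + \left(3 \left(-3\right) + 8\right)^{2}\right) + 0 = \left(-270 + \left(-9 + 8\right)^{2}\right) + 0 = \left(-270 + \left(-1\right)^{2}\right) + 0 = \left(-270 + 1\right) + 0 = -269 + 0 = -269$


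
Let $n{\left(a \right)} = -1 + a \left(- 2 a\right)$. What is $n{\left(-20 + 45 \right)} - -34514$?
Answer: $33263$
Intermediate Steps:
$n{\left(a \right)} = -1 - 2 a^{2}$
$n{\left(-20 + 45 \right)} - -34514 = \left(-1 - 2 \left(-20 + 45\right)^{2}\right) - -34514 = \left(-1 - 2 \cdot 25^{2}\right) + 34514 = \left(-1 - 1250\right) + 34514 = -1251 + 34514 = 33263$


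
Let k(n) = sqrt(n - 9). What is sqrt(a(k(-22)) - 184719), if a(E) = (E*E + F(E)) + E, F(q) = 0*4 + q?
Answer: sqrt(-184750 + 2*I*sqrt(31)) ≈ 0.013 + 429.83*I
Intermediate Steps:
k(n) = sqrt(-9 + n)
F(q) = q (F(q) = 0 + q = q)
a(E) = E**2 + 2*E (a(E) = (E*E + E) + E = (E**2 + E) + E = (E + E**2) + E = E**2 + 2*E)
sqrt(a(k(-22)) - 184719) = sqrt(sqrt(-9 - 22)*(2 + sqrt(-9 - 22)) - 184719) = sqrt(sqrt(-31)*(2 + sqrt(-31)) - 184719) = sqrt((I*sqrt(31))*(2 + I*sqrt(31)) - 184719) = sqrt(I*sqrt(31)*(2 + I*sqrt(31)) - 184719) = sqrt(-184719 + I*sqrt(31)*(2 + I*sqrt(31)))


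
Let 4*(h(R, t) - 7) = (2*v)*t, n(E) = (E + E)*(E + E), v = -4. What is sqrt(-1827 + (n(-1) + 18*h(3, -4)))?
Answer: I*sqrt(1553) ≈ 39.408*I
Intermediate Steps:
n(E) = 4*E**2 (n(E) = (2*E)*(2*E) = 4*E**2)
h(R, t) = 7 - 2*t (h(R, t) = 7 + ((2*(-4))*t)/4 = 7 + (-8*t)/4 = 7 - 2*t)
sqrt(-1827 + (n(-1) + 18*h(3, -4))) = sqrt(-1827 + (4*(-1)**2 + 18*(7 - 2*(-4)))) = sqrt(-1827 + (4*1 + 18*(7 + 8))) = sqrt(-1827 + (4 + 18*15)) = sqrt(-1827 + (4 + 270)) = sqrt(-1827 + 274) = sqrt(-1553) = I*sqrt(1553)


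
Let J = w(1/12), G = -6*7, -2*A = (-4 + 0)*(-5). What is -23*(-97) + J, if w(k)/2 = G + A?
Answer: 2127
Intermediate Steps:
A = -10 (A = -(-4 + 0)*(-5)/2 = -(-2)*(-5) = -1/2*20 = -10)
G = -42
w(k) = -104 (w(k) = 2*(-42 - 10) = 2*(-52) = -104)
J = -104
-23*(-97) + J = -23*(-97) - 104 = 2231 - 104 = 2127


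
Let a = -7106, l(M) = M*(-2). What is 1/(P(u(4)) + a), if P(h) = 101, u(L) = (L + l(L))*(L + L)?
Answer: -1/7005 ≈ -0.00014276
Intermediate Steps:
l(M) = -2*M
u(L) = -2*L² (u(L) = (L - 2*L)*(L + L) = (-L)*(2*L) = -2*L²)
1/(P(u(4)) + a) = 1/(101 - 7106) = 1/(-7005) = -1/7005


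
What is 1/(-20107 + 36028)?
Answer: 1/15921 ≈ 6.2810e-5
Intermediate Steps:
1/(-20107 + 36028) = 1/15921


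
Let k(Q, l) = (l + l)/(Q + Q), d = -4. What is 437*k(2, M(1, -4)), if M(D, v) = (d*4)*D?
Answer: -3496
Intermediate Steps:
M(D, v) = -16*D (M(D, v) = (-4*4)*D = -16*D)
k(Q, l) = l/Q (k(Q, l) = (2*l)/((2*Q)) = (2*l)*(1/(2*Q)) = l/Q)
437*k(2, M(1, -4)) = 437*(-16*1/2) = 437*(-16*½) = 437*(-8) = -3496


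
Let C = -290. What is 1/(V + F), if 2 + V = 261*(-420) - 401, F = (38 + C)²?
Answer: -1/46519 ≈ -2.1497e-5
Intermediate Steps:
F = 63504 (F = (38 - 290)² = (-252)² = 63504)
V = -110023 (V = -2 + (261*(-420) - 401) = -2 + (-109620 - 401) = -2 - 110021 = -110023)
1/(V + F) = 1/(-110023 + 63504) = 1/(-46519) = -1/46519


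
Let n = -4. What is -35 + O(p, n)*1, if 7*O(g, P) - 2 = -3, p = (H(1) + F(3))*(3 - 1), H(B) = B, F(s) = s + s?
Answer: -246/7 ≈ -35.143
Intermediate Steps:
F(s) = 2*s
p = 14 (p = (1 + 2*3)*(3 - 1) = (1 + 6)*2 = 7*2 = 14)
O(g, P) = -1/7 (O(g, P) = 2/7 + (1/7)*(-3) = 2/7 - 3/7 = -1/7)
-35 + O(p, n)*1 = -35 - 1/7*1 = -35 - 1/7 = -246/7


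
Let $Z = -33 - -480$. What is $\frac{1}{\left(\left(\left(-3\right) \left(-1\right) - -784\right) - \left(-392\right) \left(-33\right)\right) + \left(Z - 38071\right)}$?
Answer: $- \frac{1}{49773} \approx -2.0091 \cdot 10^{-5}$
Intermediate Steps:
$Z = 447$ ($Z = -33 + 480 = 447$)
$\frac{1}{\left(\left(\left(-3\right) \left(-1\right) - -784\right) - \left(-392\right) \left(-33\right)\right) + \left(Z - 38071\right)} = \frac{1}{\left(\left(\left(-3\right) \left(-1\right) - -784\right) - \left(-392\right) \left(-33\right)\right) + \left(447 - 38071\right)} = \frac{1}{\left(\left(3 + 784\right) - 12936\right) + \left(447 - 38071\right)} = \frac{1}{\left(787 - 12936\right) - 37624} = \frac{1}{-12149 - 37624} = \frac{1}{-49773} = - \frac{1}{49773}$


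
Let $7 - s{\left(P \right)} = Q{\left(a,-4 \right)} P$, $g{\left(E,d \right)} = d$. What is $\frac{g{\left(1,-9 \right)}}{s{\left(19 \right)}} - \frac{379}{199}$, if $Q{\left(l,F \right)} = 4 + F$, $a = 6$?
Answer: $- \frac{4444}{1393} \approx -3.1902$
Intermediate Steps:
$s{\left(P \right)} = 7$ ($s{\left(P \right)} = 7 - \left(4 - 4\right) P = 7 - 0 P = 7 - 0 = 7 + 0 = 7$)
$\frac{g{\left(1,-9 \right)}}{s{\left(19 \right)}} - \frac{379}{199} = - \frac{9}{7} - \frac{379}{199} = - \frac{4444}{1393}$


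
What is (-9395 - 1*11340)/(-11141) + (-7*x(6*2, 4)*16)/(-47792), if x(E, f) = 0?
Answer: 1595/857 ≈ 1.8611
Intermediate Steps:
(-9395 - 1*11340)/(-11141) + (-7*x(6*2, 4)*16)/(-47792) = (-9395 - 1*11340)/(-11141) + (-7*0*16)/(-47792) = (-9395 - 11340)*(-1/11141) + (0*16)*(-1/47792) = -20735*(-1/11141) + 0*(-1/47792) = 1595/857 + 0 = 1595/857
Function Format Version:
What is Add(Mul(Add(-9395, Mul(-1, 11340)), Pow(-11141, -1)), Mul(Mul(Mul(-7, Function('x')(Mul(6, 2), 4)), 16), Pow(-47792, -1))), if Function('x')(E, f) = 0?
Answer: Rational(1595, 857) ≈ 1.8611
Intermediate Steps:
Add(Mul(Add(-9395, Mul(-1, 11340)), Pow(-11141, -1)), Mul(Mul(Mul(-7, Function('x')(Mul(6, 2), 4)), 16), Pow(-47792, -1))) = Add(Mul(Add(-9395, Mul(-1, 11340)), Pow(-11141, -1)), Mul(Mul(Mul(-7, 0), 16), Pow(-47792, -1))) = Add(Mul(Add(-9395, -11340), Rational(-1, 11141)), Mul(Mul(0, 16), Rational(-1, 47792))) = Add(Mul(-20735, Rational(-1, 11141)), Mul(0, Rational(-1, 47792))) = Add(Rational(1595, 857), 0) = Rational(1595, 857)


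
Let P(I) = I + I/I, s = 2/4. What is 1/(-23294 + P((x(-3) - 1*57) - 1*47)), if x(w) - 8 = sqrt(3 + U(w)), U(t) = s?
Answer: -46778/1094090635 - sqrt(14)/1094090635 ≈ -4.2759e-5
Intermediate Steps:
s = 1/2 (s = 2*(1/4) = 1/2 ≈ 0.50000)
U(t) = 1/2
x(w) = 8 + sqrt(14)/2 (x(w) = 8 + sqrt(3 + 1/2) = 8 + sqrt(7/2) = 8 + sqrt(14)/2)
P(I) = 1 + I (P(I) = I + 1 = 1 + I)
1/(-23294 + P((x(-3) - 1*57) - 1*47)) = 1/(-23294 + (1 + (((8 + sqrt(14)/2) - 1*57) - 1*47))) = 1/(-23294 + (1 + (((8 + sqrt(14)/2) - 57) - 47))) = 1/(-23294 + (1 + ((-49 + sqrt(14)/2) - 47))) = 1/(-23294 + (1 + (-96 + sqrt(14)/2))) = 1/(-23294 + (-95 + sqrt(14)/2)) = 1/(-23389 + sqrt(14)/2)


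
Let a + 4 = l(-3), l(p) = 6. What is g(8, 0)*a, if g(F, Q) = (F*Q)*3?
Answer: 0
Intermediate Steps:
g(F, Q) = 3*F*Q
a = 2 (a = -4 + 6 = 2)
g(8, 0)*a = (3*8*0)*2 = 0*2 = 0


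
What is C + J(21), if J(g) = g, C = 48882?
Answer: 48903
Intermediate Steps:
C + J(21) = 48882 + 21 = 48903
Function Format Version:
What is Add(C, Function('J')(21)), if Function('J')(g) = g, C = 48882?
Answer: 48903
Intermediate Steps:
Add(C, Function('J')(21)) = Add(48882, 21) = 48903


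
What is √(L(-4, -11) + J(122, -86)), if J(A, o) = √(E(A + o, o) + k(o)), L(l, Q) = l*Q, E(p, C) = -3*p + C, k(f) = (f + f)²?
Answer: √(44 + √29390) ≈ 14.678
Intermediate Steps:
k(f) = 4*f² (k(f) = (2*f)² = 4*f²)
E(p, C) = C - 3*p
L(l, Q) = Q*l
J(A, o) = √(-3*A - 2*o + 4*o²) (J(A, o) = √((o - 3*(A + o)) + 4*o²) = √((o + (-3*A - 3*o)) + 4*o²) = √((-3*A - 2*o) + 4*o²) = √(-3*A - 2*o + 4*o²))
√(L(-4, -11) + J(122, -86)) = √(-11*(-4) + √(-3*122 - 2*(-86) + 4*(-86)²)) = √(44 + √(-366 + 172 + 4*7396)) = √(44 + √(-366 + 172 + 29584)) = √(44 + √29390)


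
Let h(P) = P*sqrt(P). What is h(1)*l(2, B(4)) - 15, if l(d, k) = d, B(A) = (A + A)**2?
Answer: -13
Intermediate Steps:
B(A) = 4*A**2 (B(A) = (2*A)**2 = 4*A**2)
h(P) = P**(3/2)
h(1)*l(2, B(4)) - 15 = 1**(3/2)*2 - 15 = 1*2 - 15 = 2 - 15 = -13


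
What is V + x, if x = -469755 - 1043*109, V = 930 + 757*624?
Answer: -110144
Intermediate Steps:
V = 473298 (V = 930 + 472368 = 473298)
x = -583442 (x = -469755 - 1*113687 = -469755 - 113687 = -583442)
V + x = 473298 - 583442 = -110144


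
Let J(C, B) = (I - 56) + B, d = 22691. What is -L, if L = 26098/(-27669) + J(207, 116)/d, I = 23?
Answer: 589893191/627837279 ≈ 0.93956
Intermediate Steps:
J(C, B) = -33 + B (J(C, B) = (23 - 56) + B = -33 + B)
L = -589893191/627837279 (L = 26098/(-27669) + (-33 + 116)/22691 = 26098*(-1/27669) + 83*(1/22691) = -26098/27669 + 83/22691 = -589893191/627837279 ≈ -0.93956)
-L = -1*(-589893191/627837279) = 589893191/627837279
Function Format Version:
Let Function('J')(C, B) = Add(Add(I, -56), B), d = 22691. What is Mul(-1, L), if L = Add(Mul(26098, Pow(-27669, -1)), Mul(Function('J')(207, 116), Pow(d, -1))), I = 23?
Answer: Rational(589893191, 627837279) ≈ 0.93956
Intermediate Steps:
Function('J')(C, B) = Add(-33, B) (Function('J')(C, B) = Add(Add(23, -56), B) = Add(-33, B))
L = Rational(-589893191, 627837279) (L = Add(Mul(26098, Pow(-27669, -1)), Mul(Add(-33, 116), Pow(22691, -1))) = Add(Mul(26098, Rational(-1, 27669)), Mul(83, Rational(1, 22691))) = Add(Rational(-26098, 27669), Rational(83, 22691)) = Rational(-589893191, 627837279) ≈ -0.93956)
Mul(-1, L) = Mul(-1, Rational(-589893191, 627837279)) = Rational(589893191, 627837279)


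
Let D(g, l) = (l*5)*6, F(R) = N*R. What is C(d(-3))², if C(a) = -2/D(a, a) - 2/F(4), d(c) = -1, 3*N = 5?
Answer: 49/900 ≈ 0.054444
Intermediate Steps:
N = 5/3 (N = (⅓)*5 = 5/3 ≈ 1.6667)
F(R) = 5*R/3
D(g, l) = 30*l (D(g, l) = (5*l)*6 = 30*l)
C(a) = -3/10 - 1/(15*a) (C(a) = -2*1/(30*a) - 2/((5/3)*4) = -1/(15*a) - 2/20/3 = -1/(15*a) - 2*3/20 = -1/(15*a) - 3/10 = -3/10 - 1/(15*a))
C(d(-3))² = ((1/30)*(-2 - 9*(-1))/(-1))² = ((1/30)*(-1)*(-2 + 9))² = ((1/30)*(-1)*7)² = (-7/30)² = 49/900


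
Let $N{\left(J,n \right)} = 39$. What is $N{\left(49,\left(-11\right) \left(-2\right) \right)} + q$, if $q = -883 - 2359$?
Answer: $-3203$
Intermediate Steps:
$q = -3242$
$N{\left(49,\left(-11\right) \left(-2\right) \right)} + q = 39 - 3242 = -3203$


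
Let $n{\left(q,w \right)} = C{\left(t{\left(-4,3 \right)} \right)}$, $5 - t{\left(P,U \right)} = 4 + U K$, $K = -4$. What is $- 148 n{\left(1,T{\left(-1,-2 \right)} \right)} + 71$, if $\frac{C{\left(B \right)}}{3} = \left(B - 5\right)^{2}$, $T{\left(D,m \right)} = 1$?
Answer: $-28345$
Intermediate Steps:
$t{\left(P,U \right)} = 1 + 4 U$ ($t{\left(P,U \right)} = 5 - \left(4 + U \left(-4\right)\right) = 5 - \left(4 - 4 U\right) = 5 + \left(-4 + 4 U\right) = 1 + 4 U$)
$C{\left(B \right)} = 3 \left(-5 + B\right)^{2}$ ($C{\left(B \right)} = 3 \left(B - 5\right)^{2} = 3 \left(-5 + B\right)^{2}$)
$n{\left(q,w \right)} = 192$ ($n{\left(q,w \right)} = 3 \left(-5 + \left(1 + 4 \cdot 3\right)\right)^{2} = 3 \left(-5 + \left(1 + 12\right)\right)^{2} = 3 \left(-5 + 13\right)^{2} = 3 \cdot 8^{2} = 3 \cdot 64 = 192$)
$- 148 n{\left(1,T{\left(-1,-2 \right)} \right)} + 71 = \left(-148\right) 192 + 71 = -28416 + 71 = -28345$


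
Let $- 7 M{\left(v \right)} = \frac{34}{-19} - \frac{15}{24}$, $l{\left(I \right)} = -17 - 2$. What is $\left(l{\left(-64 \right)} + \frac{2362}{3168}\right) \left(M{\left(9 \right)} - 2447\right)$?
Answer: $\frac{8363634835}{187264} \approx 44662.0$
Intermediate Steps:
$l{\left(I \right)} = -19$
$M{\left(v \right)} = \frac{367}{1064}$ ($M{\left(v \right)} = - \frac{\frac{34}{-19} - \frac{15}{24}}{7} = - \frac{34 \left(- \frac{1}{19}\right) - \frac{5}{8}}{7} = - \frac{- \frac{34}{19} - \frac{5}{8}}{7} = \left(- \frac{1}{7}\right) \left(- \frac{367}{152}\right) = \frac{367}{1064}$)
$\left(l{\left(-64 \right)} + \frac{2362}{3168}\right) \left(M{\left(9 \right)} - 2447\right) = \left(-19 + \frac{2362}{3168}\right) \left(\frac{367}{1064} - 2447\right) = \left(-19 + 2362 \cdot \frac{1}{3168}\right) \left(- \frac{2603241}{1064}\right) = \left(-19 + \frac{1181}{1584}\right) \left(- \frac{2603241}{1064}\right) = \left(- \frac{28915}{1584}\right) \left(- \frac{2603241}{1064}\right) = \frac{8363634835}{187264}$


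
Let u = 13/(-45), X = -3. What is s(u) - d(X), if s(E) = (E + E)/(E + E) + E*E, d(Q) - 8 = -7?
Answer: 169/2025 ≈ 0.083457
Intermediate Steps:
d(Q) = 1 (d(Q) = 8 - 7 = 1)
u = -13/45 (u = 13*(-1/45) = -13/45 ≈ -0.28889)
s(E) = 1 + E**2 (s(E) = (2*E)/((2*E)) + E**2 = (2*E)*(1/(2*E)) + E**2 = 1 + E**2)
s(u) - d(X) = (1 + (-13/45)**2) - 1*1 = (1 + 169/2025) - 1 = 2194/2025 - 1 = 169/2025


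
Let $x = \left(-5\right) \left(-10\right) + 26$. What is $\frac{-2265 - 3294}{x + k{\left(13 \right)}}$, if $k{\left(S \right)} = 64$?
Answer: $- \frac{5559}{140} \approx -39.707$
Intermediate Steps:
$x = 76$ ($x = 50 + 26 = 76$)
$\frac{-2265 - 3294}{x + k{\left(13 \right)}} = \frac{-2265 - 3294}{76 + 64} = - \frac{5559}{140}$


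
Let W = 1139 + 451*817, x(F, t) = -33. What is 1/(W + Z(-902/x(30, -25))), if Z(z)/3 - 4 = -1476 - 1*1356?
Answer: 1/361122 ≈ 2.7691e-6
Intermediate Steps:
Z(z) = -8484 (Z(z) = 12 + 3*(-1476 - 1*1356) = 12 + 3*(-1476 - 1356) = 12 + 3*(-2832) = 12 - 8496 = -8484)
W = 369606 (W = 1139 + 368467 = 369606)
1/(W + Z(-902/x(30, -25))) = 1/(369606 - 8484) = 1/361122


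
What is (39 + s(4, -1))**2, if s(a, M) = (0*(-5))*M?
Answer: 1521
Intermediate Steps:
s(a, M) = 0 (s(a, M) = 0*M = 0)
(39 + s(4, -1))**2 = (39 + 0)**2 = 39**2 = 1521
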